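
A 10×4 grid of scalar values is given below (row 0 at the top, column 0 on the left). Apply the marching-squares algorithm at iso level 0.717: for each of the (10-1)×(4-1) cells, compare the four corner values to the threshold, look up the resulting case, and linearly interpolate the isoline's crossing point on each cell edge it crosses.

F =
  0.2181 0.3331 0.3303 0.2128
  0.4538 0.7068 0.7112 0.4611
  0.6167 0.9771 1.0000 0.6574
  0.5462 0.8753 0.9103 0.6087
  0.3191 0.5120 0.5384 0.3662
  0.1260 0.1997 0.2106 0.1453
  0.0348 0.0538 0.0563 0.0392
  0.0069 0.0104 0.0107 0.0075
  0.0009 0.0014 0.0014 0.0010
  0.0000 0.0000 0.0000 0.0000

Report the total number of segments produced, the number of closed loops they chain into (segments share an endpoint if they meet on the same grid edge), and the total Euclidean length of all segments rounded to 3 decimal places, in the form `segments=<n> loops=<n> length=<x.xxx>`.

segments=8 loops=1 length=8.008

cell (1,0): code 0100 → (1.038,1.000)–(2.000,0.278)
cell (1,1): code 1100 → (1.020,2.000)–(1.038,1.000)
cell (1,2): code 1000 → (2.000,2.826)–(1.020,2.000)
cell (2,0): code 0110 → (2.000,0.278)–(3.000,0.519)
cell (2,2): code 1001 → (3.000,2.641)–(2.000,2.826)
cell (3,0): code 0010 → (3.000,0.519)–(3.436,1.000)
cell (3,1): code 0011 → (3.436,1.000)–(3.520,2.000)
cell (3,2): code 0001 → (3.520,2.000)–(3.000,2.641)
total: 8 segments, chained into 1 closed loop(s), length Σ = 8.007892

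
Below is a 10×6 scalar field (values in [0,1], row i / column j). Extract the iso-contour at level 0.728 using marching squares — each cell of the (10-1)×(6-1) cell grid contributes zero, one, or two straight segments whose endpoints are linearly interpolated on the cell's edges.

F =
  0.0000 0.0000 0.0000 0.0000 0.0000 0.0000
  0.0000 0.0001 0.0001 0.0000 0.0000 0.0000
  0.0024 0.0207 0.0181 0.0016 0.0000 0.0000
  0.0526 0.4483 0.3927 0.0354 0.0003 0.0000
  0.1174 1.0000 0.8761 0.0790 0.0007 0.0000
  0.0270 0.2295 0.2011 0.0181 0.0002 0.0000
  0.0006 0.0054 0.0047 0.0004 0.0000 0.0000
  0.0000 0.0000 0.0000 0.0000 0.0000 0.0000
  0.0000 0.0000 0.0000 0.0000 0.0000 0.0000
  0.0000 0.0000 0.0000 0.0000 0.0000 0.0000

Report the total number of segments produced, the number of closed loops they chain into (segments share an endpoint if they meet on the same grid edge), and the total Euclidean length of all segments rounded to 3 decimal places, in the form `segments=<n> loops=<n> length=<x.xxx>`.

cell (3,0): code 0100 → (3.507,1.000)–(4.000,0.692)
cell (3,1): code 1100 → (3.694,2.000)–(3.507,1.000)
cell (3,2): code 1000 → (4.000,2.186)–(3.694,2.000)
cell (4,0): code 0010 → (4.000,0.692)–(4.353,1.000)
cell (4,1): code 0011 → (4.353,1.000)–(4.219,2.000)
cell (4,2): code 0001 → (4.219,2.000)–(4.000,2.186)
total: 6 segments, chained into 1 closed loop(s), length Σ = 3.722000

segments=6 loops=1 length=3.722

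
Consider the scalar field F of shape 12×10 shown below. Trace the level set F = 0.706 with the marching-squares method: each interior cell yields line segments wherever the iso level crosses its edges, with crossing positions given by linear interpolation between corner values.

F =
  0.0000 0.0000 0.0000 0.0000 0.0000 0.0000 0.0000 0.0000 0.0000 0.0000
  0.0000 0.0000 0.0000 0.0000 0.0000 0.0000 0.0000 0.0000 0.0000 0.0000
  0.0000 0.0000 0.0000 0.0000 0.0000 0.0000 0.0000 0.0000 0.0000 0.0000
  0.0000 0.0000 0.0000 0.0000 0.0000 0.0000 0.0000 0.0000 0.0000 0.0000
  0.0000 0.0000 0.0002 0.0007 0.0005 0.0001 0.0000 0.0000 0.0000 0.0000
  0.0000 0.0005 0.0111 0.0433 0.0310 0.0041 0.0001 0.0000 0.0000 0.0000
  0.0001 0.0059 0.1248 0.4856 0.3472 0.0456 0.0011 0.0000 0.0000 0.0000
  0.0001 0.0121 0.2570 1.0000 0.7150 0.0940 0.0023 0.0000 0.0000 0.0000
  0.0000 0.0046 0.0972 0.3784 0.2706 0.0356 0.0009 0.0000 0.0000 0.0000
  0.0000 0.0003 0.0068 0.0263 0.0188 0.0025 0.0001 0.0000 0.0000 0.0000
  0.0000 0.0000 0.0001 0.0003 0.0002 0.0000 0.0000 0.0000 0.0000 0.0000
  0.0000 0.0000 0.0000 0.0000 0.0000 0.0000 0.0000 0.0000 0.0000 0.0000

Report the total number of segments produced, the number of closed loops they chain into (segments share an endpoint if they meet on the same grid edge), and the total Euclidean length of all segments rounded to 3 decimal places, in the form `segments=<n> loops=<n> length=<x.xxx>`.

segments=6 loops=1 length=3.603

cell (6,2): code 0100 → (6.428,3.000)–(7.000,2.604)
cell (6,3): code 1100 → (6.976,4.000)–(6.428,3.000)
cell (6,4): code 1000 → (7.000,4.014)–(6.976,4.000)
cell (7,2): code 0010 → (7.000,2.604)–(7.473,3.000)
cell (7,3): code 0011 → (7.473,3.000)–(7.020,4.000)
cell (7,4): code 0001 → (7.020,4.000)–(7.000,4.014)
total: 6 segments, chained into 1 closed loop(s), length Σ = 3.602724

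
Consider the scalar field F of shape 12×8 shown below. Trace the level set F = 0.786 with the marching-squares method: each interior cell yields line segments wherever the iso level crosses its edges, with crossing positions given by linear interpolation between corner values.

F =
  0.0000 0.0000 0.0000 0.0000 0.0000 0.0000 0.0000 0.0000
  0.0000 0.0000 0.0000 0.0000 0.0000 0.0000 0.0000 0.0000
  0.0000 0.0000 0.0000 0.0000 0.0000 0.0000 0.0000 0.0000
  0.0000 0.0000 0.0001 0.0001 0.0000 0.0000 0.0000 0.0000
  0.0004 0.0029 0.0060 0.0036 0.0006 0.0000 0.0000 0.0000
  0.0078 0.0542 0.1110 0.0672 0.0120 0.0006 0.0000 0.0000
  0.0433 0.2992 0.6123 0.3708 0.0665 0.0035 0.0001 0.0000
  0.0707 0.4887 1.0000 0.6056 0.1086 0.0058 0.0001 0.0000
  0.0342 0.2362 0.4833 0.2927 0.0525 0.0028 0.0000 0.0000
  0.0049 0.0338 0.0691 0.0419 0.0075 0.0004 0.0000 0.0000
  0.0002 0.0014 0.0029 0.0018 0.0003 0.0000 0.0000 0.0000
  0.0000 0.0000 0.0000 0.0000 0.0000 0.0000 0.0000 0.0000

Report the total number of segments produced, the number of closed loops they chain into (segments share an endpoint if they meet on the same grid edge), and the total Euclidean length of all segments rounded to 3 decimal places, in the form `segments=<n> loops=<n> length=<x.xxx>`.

cell (6,1): code 0100 → (6.448,2.000)–(7.000,1.581)
cell (6,2): code 1000 → (7.000,2.543)–(6.448,2.000)
cell (7,1): code 0010 → (7.000,1.581)–(7.414,2.000)
cell (7,2): code 0001 → (7.414,2.000)–(7.000,2.543)
total: 4 segments, chained into 1 closed loop(s), length Σ = 2.738142

segments=4 loops=1 length=2.738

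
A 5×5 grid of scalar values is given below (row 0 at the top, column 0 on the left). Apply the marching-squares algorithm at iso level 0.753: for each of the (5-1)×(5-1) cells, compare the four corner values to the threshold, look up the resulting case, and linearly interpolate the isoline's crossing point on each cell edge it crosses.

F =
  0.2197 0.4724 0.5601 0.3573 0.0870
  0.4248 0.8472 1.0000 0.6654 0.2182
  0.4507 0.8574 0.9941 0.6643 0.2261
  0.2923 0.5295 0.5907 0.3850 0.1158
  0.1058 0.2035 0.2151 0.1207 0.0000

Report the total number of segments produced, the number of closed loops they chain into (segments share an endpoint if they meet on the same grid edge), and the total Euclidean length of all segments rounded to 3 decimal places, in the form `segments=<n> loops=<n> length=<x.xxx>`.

cell (0,0): code 0100 → (0.749,1.000)–(1.000,0.777)
cell (0,1): code 1100 → (0.439,2.000)–(0.749,1.000)
cell (0,2): code 1000 → (1.000,2.738)–(0.439,2.000)
cell (1,0): code 0110 → (1.000,0.777)–(2.000,0.743)
cell (1,2): code 1001 → (2.000,2.731)–(1.000,2.738)
cell (2,0): code 0010 → (2.000,0.743)–(2.318,1.000)
cell (2,1): code 0011 → (2.318,1.000)–(2.598,2.000)
cell (2,2): code 0001 → (2.598,2.000)–(2.000,2.731)
total: 8 segments, chained into 1 closed loop(s), length Σ = 6.702587

segments=8 loops=1 length=6.703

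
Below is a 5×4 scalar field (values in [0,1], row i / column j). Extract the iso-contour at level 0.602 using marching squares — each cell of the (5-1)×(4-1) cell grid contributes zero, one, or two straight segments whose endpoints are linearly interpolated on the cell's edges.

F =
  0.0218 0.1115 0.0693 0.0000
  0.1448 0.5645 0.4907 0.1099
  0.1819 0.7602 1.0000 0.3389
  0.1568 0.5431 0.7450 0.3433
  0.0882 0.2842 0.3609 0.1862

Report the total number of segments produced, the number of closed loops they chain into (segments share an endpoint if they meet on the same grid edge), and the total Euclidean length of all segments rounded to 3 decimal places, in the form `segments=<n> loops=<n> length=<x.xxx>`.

segments=8 loops=1 length=6.362

cell (1,0): code 0100 → (1.192,1.000)–(2.000,0.726)
cell (1,1): code 1100 → (1.219,2.000)–(1.192,1.000)
cell (1,2): code 1000 → (2.000,2.602)–(1.219,2.000)
cell (2,0): code 0010 → (2.000,0.726)–(2.729,1.000)
cell (2,1): code 0111 → (2.729,1.000)–(3.000,1.292)
cell (2,2): code 1001 → (3.000,2.356)–(2.000,2.602)
cell (3,1): code 0010 → (3.000,1.292)–(3.372,2.000)
cell (3,2): code 0001 → (3.372,2.000)–(3.000,2.356)
total: 8 segments, chained into 1 closed loop(s), length Σ = 6.362072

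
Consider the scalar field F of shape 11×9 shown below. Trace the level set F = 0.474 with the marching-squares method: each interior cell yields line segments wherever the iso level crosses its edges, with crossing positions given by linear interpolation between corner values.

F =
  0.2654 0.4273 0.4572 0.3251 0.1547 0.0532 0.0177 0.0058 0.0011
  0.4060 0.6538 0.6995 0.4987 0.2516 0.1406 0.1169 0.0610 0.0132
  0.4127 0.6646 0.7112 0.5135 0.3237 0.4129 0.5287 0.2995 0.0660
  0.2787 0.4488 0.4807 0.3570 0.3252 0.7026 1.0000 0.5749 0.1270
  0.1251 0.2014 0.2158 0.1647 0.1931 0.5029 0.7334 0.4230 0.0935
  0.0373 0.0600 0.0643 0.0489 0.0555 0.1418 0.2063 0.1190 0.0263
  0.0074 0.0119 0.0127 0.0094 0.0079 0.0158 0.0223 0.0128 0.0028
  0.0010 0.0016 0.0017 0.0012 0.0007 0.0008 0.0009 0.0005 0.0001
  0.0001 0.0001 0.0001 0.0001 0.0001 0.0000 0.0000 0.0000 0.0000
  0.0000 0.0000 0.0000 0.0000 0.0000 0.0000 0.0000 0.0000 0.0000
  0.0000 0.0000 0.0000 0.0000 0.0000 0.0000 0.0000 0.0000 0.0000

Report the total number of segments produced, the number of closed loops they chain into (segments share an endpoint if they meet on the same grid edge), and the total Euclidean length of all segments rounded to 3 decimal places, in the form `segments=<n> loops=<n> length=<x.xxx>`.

segments=24 loops=2 length=17.425

cell (0,0): code 0100 → (0.206,1.000)–(1.000,0.274)
cell (0,1): code 1100 → (0.069,2.000)–(0.206,1.000)
cell (0,2): code 1100 → (0.858,3.000)–(0.069,2.000)
cell (0,3): code 1000 → (1.000,3.100)–(0.858,3.000)
cell (1,0): code 0110 → (1.000,0.274)–(2.000,0.243)
cell (1,3): code 1001 → (2.000,3.208)–(1.000,3.100)
cell (1,5): code 0100 → (1.867,6.000)–(2.000,5.528)
cell (1,6): code 1000 → (2.000,6.239)–(1.867,6.000)
cell (2,0): code 0010 → (2.000,0.243)–(2.883,1.000)
cell (2,1): code 0111 → (2.883,1.000)–(3.000,1.790)
cell (2,2): code 1011 → (3.000,2.054)–(2.252,3.000)
cell (2,3): code 0001 → (2.252,3.000)–(2.000,3.208)
cell (2,4): code 0100 → (2.211,5.000)–(3.000,4.394)
cell (2,5): code 1110 → (2.000,5.528)–(2.211,5.000)
cell (2,6): code 1101 → (2.634,7.000)–(2.000,6.239)
cell (2,7): code 1000 → (3.000,7.225)–(2.634,7.000)
cell (3,1): code 0010 → (3.000,1.790)–(3.025,2.000)
cell (3,2): code 0001 → (3.025,2.000)–(3.000,2.054)
cell (3,4): code 0110 → (3.000,4.394)–(4.000,4.907)
cell (3,6): code 1011 → (4.000,6.836)–(3.664,7.000)
cell (3,7): code 0001 → (3.664,7.000)–(3.000,7.225)
cell (4,4): code 0010 → (4.000,4.907)–(4.080,5.000)
cell (4,5): code 0011 → (4.080,5.000)–(4.492,6.000)
cell (4,6): code 0001 → (4.492,6.000)–(4.000,6.836)
total: 24 segments, chained into 2 closed loop(s), length Σ = 17.424639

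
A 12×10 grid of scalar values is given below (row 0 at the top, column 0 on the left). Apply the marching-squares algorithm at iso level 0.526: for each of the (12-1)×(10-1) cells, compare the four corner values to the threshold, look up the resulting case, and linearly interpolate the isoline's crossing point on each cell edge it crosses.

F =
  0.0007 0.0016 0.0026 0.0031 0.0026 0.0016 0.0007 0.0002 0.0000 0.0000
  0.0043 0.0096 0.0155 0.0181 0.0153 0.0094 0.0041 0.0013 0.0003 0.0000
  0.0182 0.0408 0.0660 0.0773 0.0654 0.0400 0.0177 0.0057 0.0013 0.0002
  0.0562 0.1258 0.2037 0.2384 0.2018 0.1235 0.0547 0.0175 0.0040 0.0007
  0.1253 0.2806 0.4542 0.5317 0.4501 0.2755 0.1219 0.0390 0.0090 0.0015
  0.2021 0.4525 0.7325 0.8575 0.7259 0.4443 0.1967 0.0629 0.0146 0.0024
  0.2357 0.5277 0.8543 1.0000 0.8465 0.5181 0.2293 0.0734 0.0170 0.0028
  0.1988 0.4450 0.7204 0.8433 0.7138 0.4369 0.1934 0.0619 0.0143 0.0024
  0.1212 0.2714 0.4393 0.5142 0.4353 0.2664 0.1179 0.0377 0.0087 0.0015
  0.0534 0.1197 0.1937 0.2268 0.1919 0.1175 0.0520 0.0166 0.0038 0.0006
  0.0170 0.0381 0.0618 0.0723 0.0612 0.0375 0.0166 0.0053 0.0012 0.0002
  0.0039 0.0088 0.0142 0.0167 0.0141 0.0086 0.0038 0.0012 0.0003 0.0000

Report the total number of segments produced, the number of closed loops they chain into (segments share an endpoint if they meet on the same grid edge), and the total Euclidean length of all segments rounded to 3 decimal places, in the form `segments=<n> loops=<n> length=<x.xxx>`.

segments=16 loops=1 length=12.321

cell (3,2): code 0100 → (3.981,3.000)–(4.000,2.926)
cell (3,3): code 1000 → (4.000,3.070)–(3.981,3.000)
cell (4,1): code 0100 → (4.258,2.000)–(5.000,1.262)
cell (4,2): code 1110 → (4.000,2.926)–(4.258,2.000)
cell (4,3): code 1101 → (4.275,4.000)–(4.000,3.070)
cell (4,4): code 1000 → (5.000,4.710)–(4.275,4.000)
cell (5,0): code 0100 → (5.977,1.000)–(6.000,0.994)
cell (5,1): code 1110 → (5.000,1.262)–(5.977,1.000)
cell (5,4): code 1001 → (6.000,4.976)–(5.000,4.710)
cell (6,0): code 0010 → (6.000,0.994)–(6.021,1.000)
cell (6,1): code 0111 → (6.021,1.000)–(7.000,1.294)
cell (6,4): code 1001 → (7.000,4.678)–(6.000,4.976)
cell (7,1): code 0010 → (7.000,1.294)–(7.692,2.000)
cell (7,2): code 0011 → (7.692,2.000)–(7.964,3.000)
cell (7,3): code 0011 → (7.964,3.000)–(7.674,4.000)
cell (7,4): code 0001 → (7.674,4.000)–(7.000,4.678)
total: 16 segments, chained into 1 closed loop(s), length Σ = 12.320775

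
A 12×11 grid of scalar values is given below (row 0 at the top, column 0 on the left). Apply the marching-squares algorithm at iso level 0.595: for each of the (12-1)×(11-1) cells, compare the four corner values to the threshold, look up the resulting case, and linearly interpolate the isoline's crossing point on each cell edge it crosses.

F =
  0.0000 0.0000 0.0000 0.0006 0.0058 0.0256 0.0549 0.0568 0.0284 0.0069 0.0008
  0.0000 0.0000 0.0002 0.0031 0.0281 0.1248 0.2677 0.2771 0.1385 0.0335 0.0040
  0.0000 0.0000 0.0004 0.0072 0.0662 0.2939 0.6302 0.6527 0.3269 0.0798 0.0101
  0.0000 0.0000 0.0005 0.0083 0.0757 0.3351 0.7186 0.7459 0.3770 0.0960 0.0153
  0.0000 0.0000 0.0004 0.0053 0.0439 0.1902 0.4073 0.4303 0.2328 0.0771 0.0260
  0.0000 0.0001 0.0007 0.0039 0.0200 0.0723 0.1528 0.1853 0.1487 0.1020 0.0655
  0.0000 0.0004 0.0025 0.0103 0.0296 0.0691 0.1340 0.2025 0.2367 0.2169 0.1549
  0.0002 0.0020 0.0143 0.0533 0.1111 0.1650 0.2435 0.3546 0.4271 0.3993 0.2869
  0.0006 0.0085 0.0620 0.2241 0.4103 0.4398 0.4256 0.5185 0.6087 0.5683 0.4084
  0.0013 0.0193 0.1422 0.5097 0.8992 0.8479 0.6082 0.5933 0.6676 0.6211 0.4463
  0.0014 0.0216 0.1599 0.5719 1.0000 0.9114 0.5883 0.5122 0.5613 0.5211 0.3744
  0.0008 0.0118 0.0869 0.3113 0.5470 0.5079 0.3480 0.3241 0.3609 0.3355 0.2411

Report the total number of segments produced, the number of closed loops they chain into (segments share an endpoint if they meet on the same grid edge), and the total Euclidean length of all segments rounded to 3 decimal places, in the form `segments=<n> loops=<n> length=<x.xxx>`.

cell (1,5): code 0100 → (1.903,6.000)–(2.000,5.895)
cell (1,6): code 1100 → (1.846,7.000)–(1.903,6.000)
cell (1,7): code 1000 → (2.000,7.177)–(1.846,7.000)
cell (2,5): code 0110 → (2.000,5.895)–(3.000,5.678)
cell (2,7): code 1001 → (3.000,7.409)–(2.000,7.177)
cell (3,5): code 0010 → (3.000,5.678)–(3.397,6.000)
cell (3,6): code 0011 → (3.397,6.000)–(3.478,7.000)
cell (3,7): code 0001 → (3.478,7.000)–(3.000,7.409)
cell (7,7): code 0100 → (7.925,8.000)–(8.000,7.848)
cell (7,8): code 1000 → (8.000,8.339)–(7.925,8.000)
cell (8,3): code 0100 → (8.378,4.000)–(9.000,3.219)
cell (8,4): code 1100 → (8.380,5.000)–(8.378,4.000)
cell (8,5): code 1100 → (8.928,6.000)–(8.380,5.000)
cell (8,6): code 1000 → (9.000,6.886)–(8.928,6.000)
cell (8,7): code 0110 → (8.000,7.848)–(9.000,7.023)
cell (8,8): code 1101 → (8.506,9.000)–(8.000,8.339)
cell (8,9): code 1000 → (9.000,9.149)–(8.506,9.000)
cell (9,3): code 0110 → (9.000,3.219)–(10.000,3.054)
cell (9,5): code 1011 → (10.000,5.979)–(9.663,6.000)
cell (9,6): code 0001 → (9.663,6.000)–(9.000,6.886)
cell (9,7): code 0010 → (9.000,7.023)–(9.683,8.000)
cell (9,8): code 0011 → (9.683,8.000)–(9.261,9.000)
cell (9,9): code 0001 → (9.261,9.000)–(9.000,9.149)
cell (10,3): code 0010 → (10.000,3.054)–(10.894,4.000)
cell (10,4): code 0011 → (10.894,4.000)–(10.784,5.000)
cell (10,5): code 0001 → (10.784,5.000)–(10.000,5.979)
total: 26 segments, chained into 3 closed loop(s), length Σ = 21.360164

segments=26 loops=3 length=21.360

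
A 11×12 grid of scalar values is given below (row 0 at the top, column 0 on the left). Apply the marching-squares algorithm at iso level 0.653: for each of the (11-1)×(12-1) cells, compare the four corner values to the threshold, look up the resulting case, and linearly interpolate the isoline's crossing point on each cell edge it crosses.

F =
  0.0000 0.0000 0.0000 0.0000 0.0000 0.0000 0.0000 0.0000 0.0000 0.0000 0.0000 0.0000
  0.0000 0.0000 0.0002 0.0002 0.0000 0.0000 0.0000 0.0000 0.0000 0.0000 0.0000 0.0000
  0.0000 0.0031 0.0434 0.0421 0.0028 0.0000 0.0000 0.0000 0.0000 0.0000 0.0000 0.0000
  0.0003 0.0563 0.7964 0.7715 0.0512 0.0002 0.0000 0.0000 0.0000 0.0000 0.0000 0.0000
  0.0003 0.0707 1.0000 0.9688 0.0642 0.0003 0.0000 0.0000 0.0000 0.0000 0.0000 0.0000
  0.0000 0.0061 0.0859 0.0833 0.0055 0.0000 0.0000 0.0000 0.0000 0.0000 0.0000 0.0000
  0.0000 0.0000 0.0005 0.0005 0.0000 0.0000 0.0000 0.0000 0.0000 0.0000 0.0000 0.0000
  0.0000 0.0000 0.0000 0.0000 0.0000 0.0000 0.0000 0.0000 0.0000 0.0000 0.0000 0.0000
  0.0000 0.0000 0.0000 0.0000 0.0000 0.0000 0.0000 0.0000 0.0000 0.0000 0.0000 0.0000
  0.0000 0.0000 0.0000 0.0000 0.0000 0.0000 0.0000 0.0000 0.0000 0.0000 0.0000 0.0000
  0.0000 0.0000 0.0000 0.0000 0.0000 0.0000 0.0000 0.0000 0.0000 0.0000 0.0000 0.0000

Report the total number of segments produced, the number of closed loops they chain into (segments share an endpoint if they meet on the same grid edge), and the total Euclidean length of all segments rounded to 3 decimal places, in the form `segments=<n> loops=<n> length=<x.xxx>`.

segments=8 loops=1 length=5.568

cell (2,1): code 0100 → (2.810,2.000)–(3.000,1.806)
cell (2,2): code 1100 → (2.838,3.000)–(2.810,2.000)
cell (2,3): code 1000 → (3.000,3.165)–(2.838,3.000)
cell (3,1): code 0110 → (3.000,1.806)–(4.000,1.627)
cell (3,3): code 1001 → (4.000,3.349)–(3.000,3.165)
cell (4,1): code 0010 → (4.000,1.627)–(4.380,2.000)
cell (4,2): code 0011 → (4.380,2.000)–(4.357,3.000)
cell (4,3): code 0001 → (4.357,3.000)–(4.000,3.349)
total: 8 segments, chained into 1 closed loop(s), length Σ = 5.567983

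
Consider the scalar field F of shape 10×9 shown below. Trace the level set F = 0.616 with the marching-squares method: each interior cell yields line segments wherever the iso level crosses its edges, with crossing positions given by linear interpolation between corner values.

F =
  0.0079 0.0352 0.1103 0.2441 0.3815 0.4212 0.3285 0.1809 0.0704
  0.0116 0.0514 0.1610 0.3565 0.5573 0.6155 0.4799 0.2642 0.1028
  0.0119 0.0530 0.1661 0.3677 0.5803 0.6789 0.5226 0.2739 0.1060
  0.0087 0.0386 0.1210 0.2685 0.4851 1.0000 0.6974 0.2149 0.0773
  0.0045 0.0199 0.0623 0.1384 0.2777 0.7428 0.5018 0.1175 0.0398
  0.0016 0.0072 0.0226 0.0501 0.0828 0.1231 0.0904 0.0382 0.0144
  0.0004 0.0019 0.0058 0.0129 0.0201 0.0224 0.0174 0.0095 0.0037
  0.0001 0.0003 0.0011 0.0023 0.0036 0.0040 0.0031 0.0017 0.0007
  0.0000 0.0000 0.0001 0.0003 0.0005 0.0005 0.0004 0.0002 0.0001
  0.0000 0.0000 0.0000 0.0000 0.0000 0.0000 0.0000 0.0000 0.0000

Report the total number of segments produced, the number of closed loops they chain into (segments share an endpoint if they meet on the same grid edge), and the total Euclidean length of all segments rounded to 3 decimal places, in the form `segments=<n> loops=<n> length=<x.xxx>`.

segments=10 loops=1 length=7.766

cell (1,4): code 0100 → (1.008,5.000)–(2.000,4.362)
cell (1,5): code 1000 → (2.000,5.402)–(1.008,5.000)
cell (2,4): code 0110 → (2.000,4.362)–(3.000,4.254)
cell (2,5): code 1101 → (2.534,6.000)–(2.000,5.402)
cell (2,6): code 1000 → (3.000,6.169)–(2.534,6.000)
cell (3,4): code 0110 → (3.000,4.254)–(4.000,4.727)
cell (3,5): code 1011 → (4.000,5.526)–(3.416,6.000)
cell (3,6): code 0001 → (3.416,6.000)–(3.000,6.169)
cell (4,4): code 0010 → (4.000,4.727)–(4.205,5.000)
cell (4,5): code 0001 → (4.205,5.000)–(4.000,5.526)
total: 10 segments, chained into 1 closed loop(s), length Σ = 7.765525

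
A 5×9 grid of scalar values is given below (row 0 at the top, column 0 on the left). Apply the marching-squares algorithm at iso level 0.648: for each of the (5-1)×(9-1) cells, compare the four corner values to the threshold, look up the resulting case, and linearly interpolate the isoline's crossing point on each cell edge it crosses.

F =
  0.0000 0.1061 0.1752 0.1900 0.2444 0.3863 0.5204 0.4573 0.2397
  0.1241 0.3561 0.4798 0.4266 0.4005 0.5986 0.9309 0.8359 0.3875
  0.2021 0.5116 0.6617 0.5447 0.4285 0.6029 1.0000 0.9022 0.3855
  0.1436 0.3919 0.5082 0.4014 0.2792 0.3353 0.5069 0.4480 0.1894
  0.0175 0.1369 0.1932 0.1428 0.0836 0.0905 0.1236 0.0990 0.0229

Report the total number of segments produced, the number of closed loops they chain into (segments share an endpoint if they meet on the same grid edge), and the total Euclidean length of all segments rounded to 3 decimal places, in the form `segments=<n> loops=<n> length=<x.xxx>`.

segments=12 loops=2 length=8.194

cell (0,5): code 0100 → (0.311,6.000)–(1.000,5.149)
cell (0,6): code 1100 → (0.504,7.000)–(0.311,6.000)
cell (0,7): code 1000 → (1.000,7.419)–(0.504,7.000)
cell (1,1): code 0100 → (1.925,2.000)–(2.000,1.909)
cell (1,2): code 1000 → (2.000,2.117)–(1.925,2.000)
cell (1,5): code 0110 → (1.000,5.149)–(2.000,5.114)
cell (1,7): code 1001 → (2.000,7.492)–(1.000,7.419)
cell (2,1): code 0010 → (2.000,1.909)–(2.089,2.000)
cell (2,2): code 0001 → (2.089,2.000)–(2.000,2.117)
cell (2,5): code 0010 → (2.000,5.114)–(2.714,6.000)
cell (2,6): code 0011 → (2.714,6.000)–(2.560,7.000)
cell (2,7): code 0001 → (2.560,7.000)–(2.000,7.492)
total: 12 segments, chained into 2 closed loop(s), length Σ = 8.194113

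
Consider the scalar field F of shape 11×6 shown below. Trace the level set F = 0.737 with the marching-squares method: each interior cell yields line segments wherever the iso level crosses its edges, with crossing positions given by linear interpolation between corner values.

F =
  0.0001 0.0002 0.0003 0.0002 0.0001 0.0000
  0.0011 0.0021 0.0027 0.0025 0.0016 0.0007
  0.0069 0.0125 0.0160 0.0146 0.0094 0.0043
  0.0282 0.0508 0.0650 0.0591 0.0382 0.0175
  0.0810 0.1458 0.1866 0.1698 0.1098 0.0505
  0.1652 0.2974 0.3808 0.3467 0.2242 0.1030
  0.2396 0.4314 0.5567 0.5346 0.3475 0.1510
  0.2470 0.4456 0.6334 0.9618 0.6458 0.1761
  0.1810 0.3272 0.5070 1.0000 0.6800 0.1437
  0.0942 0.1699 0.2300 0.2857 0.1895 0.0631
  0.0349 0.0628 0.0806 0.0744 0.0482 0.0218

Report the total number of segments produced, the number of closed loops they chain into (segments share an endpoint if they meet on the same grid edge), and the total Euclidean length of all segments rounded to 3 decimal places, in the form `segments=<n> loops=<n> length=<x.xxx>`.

segments=6 loops=1 length=5.314

cell (6,2): code 0100 → (6.474,3.000)–(7.000,2.315)
cell (6,3): code 1000 → (7.000,3.711)–(6.474,3.000)
cell (7,2): code 0110 → (7.000,2.315)–(8.000,2.467)
cell (7,3): code 1001 → (8.000,3.822)–(7.000,3.711)
cell (8,2): code 0010 → (8.000,2.467)–(8.368,3.000)
cell (8,3): code 0001 → (8.368,3.000)–(8.000,3.822)
total: 6 segments, chained into 1 closed loop(s), length Σ = 5.314483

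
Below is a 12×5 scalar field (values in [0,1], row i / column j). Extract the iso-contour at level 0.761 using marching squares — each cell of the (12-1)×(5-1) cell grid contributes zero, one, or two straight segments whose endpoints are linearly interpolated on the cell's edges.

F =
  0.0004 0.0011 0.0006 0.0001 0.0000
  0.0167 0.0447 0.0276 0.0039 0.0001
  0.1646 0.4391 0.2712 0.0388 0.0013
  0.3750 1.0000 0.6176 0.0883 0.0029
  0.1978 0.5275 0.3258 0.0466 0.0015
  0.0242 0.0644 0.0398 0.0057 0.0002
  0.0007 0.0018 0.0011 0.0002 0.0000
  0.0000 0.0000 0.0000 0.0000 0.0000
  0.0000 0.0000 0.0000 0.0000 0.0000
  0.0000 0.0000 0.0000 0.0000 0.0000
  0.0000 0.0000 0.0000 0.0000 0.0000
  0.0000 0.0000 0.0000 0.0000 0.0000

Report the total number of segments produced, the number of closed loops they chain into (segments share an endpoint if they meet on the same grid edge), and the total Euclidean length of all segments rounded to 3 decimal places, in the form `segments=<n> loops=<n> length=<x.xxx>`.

segments=4 loops=1 length=2.767

cell (2,0): code 0100 → (2.574,1.000)–(3.000,0.618)
cell (2,1): code 1000 → (3.000,1.625)–(2.574,1.000)
cell (3,0): code 0010 → (3.000,0.618)–(3.506,1.000)
cell (3,1): code 0001 → (3.506,1.000)–(3.000,1.625)
total: 4 segments, chained into 1 closed loop(s), length Σ = 2.767101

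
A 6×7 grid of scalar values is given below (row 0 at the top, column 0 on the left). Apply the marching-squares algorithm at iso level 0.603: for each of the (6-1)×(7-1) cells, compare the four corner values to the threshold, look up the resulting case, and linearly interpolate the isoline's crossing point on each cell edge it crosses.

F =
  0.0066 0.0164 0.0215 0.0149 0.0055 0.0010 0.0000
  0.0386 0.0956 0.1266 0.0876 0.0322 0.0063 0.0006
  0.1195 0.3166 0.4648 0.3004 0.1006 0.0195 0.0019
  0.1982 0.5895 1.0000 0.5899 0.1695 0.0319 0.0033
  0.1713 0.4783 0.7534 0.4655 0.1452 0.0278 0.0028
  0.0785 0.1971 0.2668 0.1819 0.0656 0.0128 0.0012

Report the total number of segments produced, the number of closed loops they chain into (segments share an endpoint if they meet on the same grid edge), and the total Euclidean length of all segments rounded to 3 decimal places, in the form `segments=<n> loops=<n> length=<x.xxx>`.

cell (2,1): code 0100 → (2.258,2.000)–(3.000,1.033)
cell (2,2): code 1000 → (3.000,2.968)–(2.258,2.000)
cell (3,1): code 0110 → (3.000,1.033)–(4.000,1.453)
cell (3,2): code 1001 → (4.000,2.522)–(3.000,2.968)
cell (4,1): code 0010 → (4.000,1.453)–(4.309,2.000)
cell (4,2): code 0001 → (4.309,2.000)–(4.000,2.522)
total: 6 segments, chained into 1 closed loop(s), length Σ = 5.853015

segments=6 loops=1 length=5.853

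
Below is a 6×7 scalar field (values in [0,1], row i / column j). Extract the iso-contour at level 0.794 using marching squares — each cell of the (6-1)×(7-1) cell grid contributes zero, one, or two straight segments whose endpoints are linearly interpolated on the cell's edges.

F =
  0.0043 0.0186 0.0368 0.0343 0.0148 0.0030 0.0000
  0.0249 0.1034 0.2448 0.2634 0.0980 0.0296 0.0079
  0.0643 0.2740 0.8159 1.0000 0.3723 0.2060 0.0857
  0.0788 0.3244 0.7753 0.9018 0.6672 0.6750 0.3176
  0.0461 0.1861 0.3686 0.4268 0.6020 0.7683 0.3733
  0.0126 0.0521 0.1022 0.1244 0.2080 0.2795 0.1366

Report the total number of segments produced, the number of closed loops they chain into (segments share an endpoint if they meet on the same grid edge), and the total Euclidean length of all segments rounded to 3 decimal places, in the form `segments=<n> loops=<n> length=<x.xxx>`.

segments=8 loops=1 length=4.943

cell (1,1): code 0100 → (1.962,2.000)–(2.000,1.960)
cell (1,2): code 1100 → (1.720,3.000)–(1.962,2.000)
cell (1,3): code 1000 → (2.000,3.328)–(1.720,3.000)
cell (2,1): code 0010 → (2.000,1.960)–(2.539,2.000)
cell (2,2): code 0111 → (2.539,2.000)–(3.000,2.148)
cell (2,3): code 1001 → (3.000,3.460)–(2.000,3.328)
cell (3,2): code 0010 → (3.000,2.148)–(3.227,3.000)
cell (3,3): code 0001 → (3.227,3.000)–(3.000,3.460)
total: 8 segments, chained into 1 closed loop(s), length Σ = 4.943204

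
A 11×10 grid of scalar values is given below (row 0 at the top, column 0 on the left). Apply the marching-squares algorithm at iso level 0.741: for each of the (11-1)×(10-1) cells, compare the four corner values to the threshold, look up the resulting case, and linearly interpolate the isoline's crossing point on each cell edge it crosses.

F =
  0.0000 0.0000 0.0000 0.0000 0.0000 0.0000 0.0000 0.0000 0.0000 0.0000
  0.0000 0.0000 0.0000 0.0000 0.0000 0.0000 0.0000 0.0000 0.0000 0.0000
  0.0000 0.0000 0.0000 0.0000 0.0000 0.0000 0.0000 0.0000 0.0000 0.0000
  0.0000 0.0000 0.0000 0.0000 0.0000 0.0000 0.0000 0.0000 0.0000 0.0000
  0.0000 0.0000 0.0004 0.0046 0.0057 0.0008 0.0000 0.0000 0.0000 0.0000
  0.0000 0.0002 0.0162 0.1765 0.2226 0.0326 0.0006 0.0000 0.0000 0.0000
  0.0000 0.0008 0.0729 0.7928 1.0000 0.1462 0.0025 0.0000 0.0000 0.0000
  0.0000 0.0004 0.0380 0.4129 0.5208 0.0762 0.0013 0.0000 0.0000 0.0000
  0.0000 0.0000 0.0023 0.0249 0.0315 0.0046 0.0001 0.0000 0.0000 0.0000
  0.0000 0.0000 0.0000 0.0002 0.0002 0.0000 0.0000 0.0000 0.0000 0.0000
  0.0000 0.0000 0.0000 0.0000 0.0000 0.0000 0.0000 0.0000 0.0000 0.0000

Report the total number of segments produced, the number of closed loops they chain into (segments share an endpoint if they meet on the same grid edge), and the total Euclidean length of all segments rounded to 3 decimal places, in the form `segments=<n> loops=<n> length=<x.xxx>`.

segments=6 loops=1 length=3.444

cell (5,2): code 0100 → (5.916,3.000)–(6.000,2.928)
cell (5,3): code 1100 → (5.667,4.000)–(5.916,3.000)
cell (5,4): code 1000 → (6.000,4.303)–(5.667,4.000)
cell (6,2): code 0010 → (6.000,2.928)–(6.136,3.000)
cell (6,3): code 0011 → (6.136,3.000)–(6.540,4.000)
cell (6,4): code 0001 → (6.540,4.000)–(6.000,4.303)
total: 6 segments, chained into 1 closed loop(s), length Σ = 3.444320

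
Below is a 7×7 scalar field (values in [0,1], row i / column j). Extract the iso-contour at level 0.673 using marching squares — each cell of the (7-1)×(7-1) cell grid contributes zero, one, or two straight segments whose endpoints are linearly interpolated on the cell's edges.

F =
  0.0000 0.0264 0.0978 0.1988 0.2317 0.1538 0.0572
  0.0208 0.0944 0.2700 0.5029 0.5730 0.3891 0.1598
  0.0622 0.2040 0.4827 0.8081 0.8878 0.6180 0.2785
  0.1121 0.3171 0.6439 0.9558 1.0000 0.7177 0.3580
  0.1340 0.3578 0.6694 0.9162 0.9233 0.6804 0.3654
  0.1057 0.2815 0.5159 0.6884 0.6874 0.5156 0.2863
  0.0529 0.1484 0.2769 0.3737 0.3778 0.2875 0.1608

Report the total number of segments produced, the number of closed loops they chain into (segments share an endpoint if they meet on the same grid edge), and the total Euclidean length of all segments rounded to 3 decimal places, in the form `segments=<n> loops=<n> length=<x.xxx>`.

cell (1,2): code 0100 → (1.557,3.000)–(2.000,2.585)
cell (1,3): code 1100 → (1.318,4.000)–(1.557,3.000)
cell (1,4): code 1000 → (2.000,4.796)–(1.318,4.000)
cell (2,2): code 0110 → (2.000,2.585)–(3.000,2.093)
cell (2,4): code 1101 → (2.552,5.000)–(2.000,4.796)
cell (2,5): code 1000 → (3.000,5.124)–(2.552,5.000)
cell (3,2): code 0110 → (3.000,2.093)–(4.000,2.015)
cell (3,5): code 1001 → (4.000,5.023)–(3.000,5.124)
cell (4,2): code 0110 → (4.000,2.015)–(5.000,2.911)
cell (4,4): code 1011 → (5.000,4.084)–(4.045,5.000)
cell (4,5): code 0001 → (4.045,5.000)–(4.000,5.023)
cell (5,2): code 0010 → (5.000,2.911)–(5.049,3.000)
cell (5,3): code 0011 → (5.049,3.000)–(5.047,4.000)
cell (5,4): code 0001 → (5.047,4.000)–(5.000,4.084)
total: 14 segments, chained into 1 closed loop(s), length Σ = 10.774154

segments=14 loops=1 length=10.774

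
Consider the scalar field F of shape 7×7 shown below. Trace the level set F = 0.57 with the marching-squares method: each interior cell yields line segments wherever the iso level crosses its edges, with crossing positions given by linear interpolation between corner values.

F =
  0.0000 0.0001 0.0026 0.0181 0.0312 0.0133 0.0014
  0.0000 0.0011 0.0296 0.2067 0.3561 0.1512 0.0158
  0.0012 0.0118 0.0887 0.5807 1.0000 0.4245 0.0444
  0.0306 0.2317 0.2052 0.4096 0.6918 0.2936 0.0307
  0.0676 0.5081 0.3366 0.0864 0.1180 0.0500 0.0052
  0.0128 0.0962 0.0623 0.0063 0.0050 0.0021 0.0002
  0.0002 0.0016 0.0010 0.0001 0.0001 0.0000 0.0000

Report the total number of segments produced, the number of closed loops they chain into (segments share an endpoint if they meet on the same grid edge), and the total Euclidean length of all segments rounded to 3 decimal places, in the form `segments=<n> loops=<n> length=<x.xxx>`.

cell (1,2): code 0100 → (1.971,3.000)–(2.000,2.978)
cell (1,3): code 1100 → (1.332,4.000)–(1.971,3.000)
cell (1,4): code 1000 → (2.000,4.747)–(1.332,4.000)
cell (2,2): code 0010 → (2.000,2.978)–(2.063,3.000)
cell (2,3): code 0111 → (2.063,3.000)–(3.000,3.568)
cell (2,4): code 1001 → (3.000,4.306)–(2.000,4.747)
cell (3,3): code 0010 → (3.000,3.568)–(3.212,4.000)
cell (3,4): code 0001 → (3.212,4.000)–(3.000,4.306)
total: 8 segments, chained into 1 closed loop(s), length Σ = 5.333753

segments=8 loops=1 length=5.334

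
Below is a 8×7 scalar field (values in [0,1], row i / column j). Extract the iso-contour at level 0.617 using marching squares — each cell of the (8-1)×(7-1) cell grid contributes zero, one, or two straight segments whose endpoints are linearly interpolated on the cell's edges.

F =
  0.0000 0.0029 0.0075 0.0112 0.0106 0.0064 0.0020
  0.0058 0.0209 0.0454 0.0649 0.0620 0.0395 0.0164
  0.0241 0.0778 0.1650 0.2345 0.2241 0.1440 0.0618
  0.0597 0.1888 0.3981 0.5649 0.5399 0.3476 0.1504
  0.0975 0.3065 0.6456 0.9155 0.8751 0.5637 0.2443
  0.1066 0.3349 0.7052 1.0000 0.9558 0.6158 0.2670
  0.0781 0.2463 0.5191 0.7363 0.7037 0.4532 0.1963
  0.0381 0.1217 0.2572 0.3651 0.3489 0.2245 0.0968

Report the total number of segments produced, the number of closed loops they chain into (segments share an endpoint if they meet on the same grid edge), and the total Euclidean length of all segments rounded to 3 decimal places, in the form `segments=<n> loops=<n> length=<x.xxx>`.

cell (3,1): code 0100 → (3.884,2.000)–(4.000,1.916)
cell (3,2): code 1100 → (3.149,3.000)–(3.884,2.000)
cell (3,3): code 1100 → (3.230,4.000)–(3.149,3.000)
cell (3,4): code 1000 → (4.000,4.829)–(3.230,4.000)
cell (4,1): code 0110 → (4.000,1.916)–(5.000,1.762)
cell (4,4): code 1001 → (5.000,4.996)–(4.000,4.829)
cell (5,1): code 0010 → (5.000,1.762)–(5.474,2.000)
cell (5,2): code 0111 → (5.474,2.000)–(6.000,2.451)
cell (5,4): code 1001 → (6.000,4.346)–(5.000,4.996)
cell (6,2): code 0010 → (6.000,2.451)–(6.321,3.000)
cell (6,3): code 0011 → (6.321,3.000)–(6.244,4.000)
cell (6,4): code 0001 → (6.244,4.000)–(6.000,4.346)
total: 12 segments, chained into 1 closed loop(s), length Σ = 10.024032

segments=12 loops=1 length=10.024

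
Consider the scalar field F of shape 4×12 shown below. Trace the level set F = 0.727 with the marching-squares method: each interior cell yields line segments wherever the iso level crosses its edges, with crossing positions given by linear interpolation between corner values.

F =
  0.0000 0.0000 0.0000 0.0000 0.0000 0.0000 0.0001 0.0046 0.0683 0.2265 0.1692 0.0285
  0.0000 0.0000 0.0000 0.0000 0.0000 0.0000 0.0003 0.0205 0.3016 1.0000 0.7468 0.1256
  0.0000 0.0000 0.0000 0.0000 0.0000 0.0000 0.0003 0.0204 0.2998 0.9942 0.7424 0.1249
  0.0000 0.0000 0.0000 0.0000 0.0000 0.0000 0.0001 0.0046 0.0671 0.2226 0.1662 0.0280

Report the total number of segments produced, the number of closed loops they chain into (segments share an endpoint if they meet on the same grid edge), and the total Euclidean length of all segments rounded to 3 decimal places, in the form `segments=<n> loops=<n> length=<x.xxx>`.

segments=8 loops=1 length=5.227

cell (0,8): code 0100 → (0.647,9.000)–(1.000,8.609)
cell (0,9): code 1100 → (0.966,10.000)–(0.647,9.000)
cell (0,10): code 1000 → (1.000,10.032)–(0.966,10.000)
cell (1,8): code 0110 → (1.000,8.609)–(2.000,8.615)
cell (1,10): code 1001 → (2.000,10.025)–(1.000,10.032)
cell (2,8): code 0010 → (2.000,8.615)–(2.346,9.000)
cell (2,9): code 0011 → (2.346,9.000)–(2.027,10.000)
cell (2,10): code 0001 → (2.027,10.000)–(2.000,10.025)
total: 8 segments, chained into 1 closed loop(s), length Σ = 5.227099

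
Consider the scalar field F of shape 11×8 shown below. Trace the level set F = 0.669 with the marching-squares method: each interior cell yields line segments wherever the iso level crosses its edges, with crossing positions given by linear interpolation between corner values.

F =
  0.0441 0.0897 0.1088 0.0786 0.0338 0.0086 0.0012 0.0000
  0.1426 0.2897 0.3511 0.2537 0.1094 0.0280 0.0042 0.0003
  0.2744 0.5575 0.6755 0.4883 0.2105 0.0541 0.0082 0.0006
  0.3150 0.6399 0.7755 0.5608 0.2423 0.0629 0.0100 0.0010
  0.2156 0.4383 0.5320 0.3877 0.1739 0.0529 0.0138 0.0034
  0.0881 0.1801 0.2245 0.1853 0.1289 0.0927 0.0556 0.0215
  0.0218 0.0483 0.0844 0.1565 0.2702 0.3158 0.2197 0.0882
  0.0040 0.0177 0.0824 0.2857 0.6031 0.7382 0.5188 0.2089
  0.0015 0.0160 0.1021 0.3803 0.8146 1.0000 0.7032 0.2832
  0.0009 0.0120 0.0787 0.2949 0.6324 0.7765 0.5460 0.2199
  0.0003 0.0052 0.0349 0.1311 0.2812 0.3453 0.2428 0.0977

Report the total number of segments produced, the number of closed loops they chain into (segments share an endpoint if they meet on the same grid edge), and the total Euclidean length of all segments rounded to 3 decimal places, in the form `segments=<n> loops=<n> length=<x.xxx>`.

segments=18 loops=2 length=11.188

cell (1,1): code 0100 → (1.980,2.000)–(2.000,1.945)
cell (1,2): code 1000 → (2.000,2.035)–(1.980,2.000)
cell (2,1): code 0110 → (2.000,1.945)–(3.000,1.215)
cell (2,2): code 1001 → (3.000,2.496)–(2.000,2.035)
cell (3,1): code 0010 → (3.000,1.215)–(3.437,2.000)
cell (3,2): code 0001 → (3.437,2.000)–(3.000,2.496)
cell (6,4): code 0100 → (6.836,5.000)–(7.000,4.488)
cell (6,5): code 1000 → (7.000,5.315)–(6.836,5.000)
cell (7,3): code 0100 → (7.312,4.000)–(8.000,3.665)
cell (7,4): code 1110 → (7.000,4.488)–(7.312,4.000)
cell (7,5): code 1101 → (7.815,6.000)–(7.000,5.315)
cell (7,6): code 1000 → (8.000,6.081)–(7.815,6.000)
cell (8,3): code 0010 → (8.000,3.665)–(8.799,4.000)
cell (8,4): code 0111 → (8.799,4.000)–(9.000,4.254)
cell (8,5): code 1011 → (9.000,5.466)–(8.218,6.000)
cell (8,6): code 0001 → (8.218,6.000)–(8.000,6.081)
cell (9,4): code 0010 → (9.000,4.254)–(9.249,5.000)
cell (9,5): code 0001 → (9.249,5.000)–(9.000,5.466)
total: 18 segments, chained into 2 closed loop(s), length Σ = 11.188043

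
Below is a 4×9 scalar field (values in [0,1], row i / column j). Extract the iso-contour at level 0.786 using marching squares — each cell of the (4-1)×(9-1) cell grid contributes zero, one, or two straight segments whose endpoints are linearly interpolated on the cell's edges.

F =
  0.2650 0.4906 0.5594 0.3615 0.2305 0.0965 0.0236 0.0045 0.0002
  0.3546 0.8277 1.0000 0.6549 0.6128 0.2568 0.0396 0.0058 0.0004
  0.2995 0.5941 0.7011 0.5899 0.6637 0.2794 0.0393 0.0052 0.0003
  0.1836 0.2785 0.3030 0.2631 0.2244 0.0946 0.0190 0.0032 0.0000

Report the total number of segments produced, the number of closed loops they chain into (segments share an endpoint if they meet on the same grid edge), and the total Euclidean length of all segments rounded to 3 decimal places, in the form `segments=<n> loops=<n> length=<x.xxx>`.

segments=6 loops=1 length=4.285

cell (0,0): code 0100 → (0.876,1.000)–(1.000,0.912)
cell (0,1): code 1100 → (0.514,2.000)–(0.876,1.000)
cell (0,2): code 1000 → (1.000,2.620)–(0.514,2.000)
cell (1,0): code 0010 → (1.000,0.912)–(1.179,1.000)
cell (1,1): code 0011 → (1.179,1.000)–(1.716,2.000)
cell (1,2): code 0001 → (1.716,2.000)–(1.000,2.620)
total: 6 segments, chained into 1 closed loop(s), length Σ = 4.284611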